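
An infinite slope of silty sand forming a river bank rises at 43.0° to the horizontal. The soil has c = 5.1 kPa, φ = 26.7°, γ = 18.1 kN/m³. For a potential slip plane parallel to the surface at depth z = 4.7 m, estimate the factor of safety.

For an infinite slope with a slip plane parallel to the surface (no pore pressure): FS = [c + γz cos²β tanφ] / [γz sinβ cosβ].
γz = 18.1·4.7 = 85.07 kN/m²
Numerator = 5.1 + 85.07·cos²43.0°·tan26.7° = 5.1 + 85.07·0.5349·0.5029 = 27.985 kPa
Denominator = 85.07·sin43.0°·cos43.0° = 85.07·0.6820·0.7314 = 42.431 kPa
FS = 27.985 / 42.431 = 0.660

FS = 0.66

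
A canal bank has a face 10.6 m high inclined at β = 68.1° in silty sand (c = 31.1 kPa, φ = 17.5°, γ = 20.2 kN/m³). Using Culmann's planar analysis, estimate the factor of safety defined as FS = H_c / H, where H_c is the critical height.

FS = 1.41

H_c = (4c/γ) · sinβ cosφ / [1 − cos(β − φ)]
    = (4·31.1/20.2) · sin68.1°·cos17.5° / [1 − cos50.6°]
    = 6.158 · 0.8849 / 0.3653 = 14.92 m
FS = H_c / H = 14.92 / 10.6 = 1.407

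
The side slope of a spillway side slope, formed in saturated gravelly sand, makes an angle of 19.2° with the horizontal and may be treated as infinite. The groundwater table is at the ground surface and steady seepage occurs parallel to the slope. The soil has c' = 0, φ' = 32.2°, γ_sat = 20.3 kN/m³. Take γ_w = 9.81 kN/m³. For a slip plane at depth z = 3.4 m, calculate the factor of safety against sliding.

With seepage parallel to the slope and the water table at the surface, the effective normal stress on the slip plane uses the buoyant unit weight γ' = γ_sat − γ_w while the driving shear stress uses γ_sat:
FS = [c' + γ' z cos²β tanφ'] / [γ_sat z sinβ cosβ]
(For c' = 0 this reduces to FS = (γ'/γ_sat)·tanφ'/tanβ.)
γ' = 20.3 − 9.81 = 10.49 kN/m³
Numerator = 0.0 + 10.49·3.4·cos²19.2°·tan32.2° = 0.0 + 10.49·3.4·0.8918·0.6297 = 20.031 kPa
Denominator = 20.3·3.4·sin19.2°·cos19.2° = 20.3·3.4·0.3289·0.9444 = 21.436 kPa
FS = 20.031 / 21.436 = 0.934

FS = 0.93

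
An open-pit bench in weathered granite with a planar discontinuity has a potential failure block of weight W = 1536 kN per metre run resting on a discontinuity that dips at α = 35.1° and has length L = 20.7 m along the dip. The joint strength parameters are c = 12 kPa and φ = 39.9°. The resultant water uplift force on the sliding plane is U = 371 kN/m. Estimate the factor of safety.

Resolving the block weight along and normal to the plane and applying the Mohr–Coulomb strength on the joint:
N' = W cosα − U = 1536·cos35.1° − 371 = 885.7 kN/m
Driving force T = W sinα = 1536·sin35.1° = 883.2 kN/m
Resisting force R = c·L + N'·tanφ = 12·20.7 + 885.7·tan39.9° = 248.4 + 740.5 = 988.9 kN/m
FS = R / T = 988.9 / 883.2 = 1.120

FS = 1.12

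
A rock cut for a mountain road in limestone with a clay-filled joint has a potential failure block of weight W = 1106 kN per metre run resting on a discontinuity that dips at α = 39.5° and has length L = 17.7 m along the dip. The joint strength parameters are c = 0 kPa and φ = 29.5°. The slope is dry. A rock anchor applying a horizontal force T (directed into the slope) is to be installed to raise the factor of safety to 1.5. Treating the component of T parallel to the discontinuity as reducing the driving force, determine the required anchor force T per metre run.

Resolving forces along and normal to the sliding plane, with the horizontal anchor force T adding T·sinα to the effective normal force and T·cosα acting up the plane against the driving force:
FS = [cL + (W cosα + T sinα) tanφ] / [W sinα − T cosα]
Without the anchor: N' = 853.4 kN/m, driving T_d = 703.5 kN/m, resisting R = 0·17.7 + 853.4·tan29.5° = 482.8 kN/m, FS = 0.69.
Setting FS = 1.5 and solving for T:
1.5·(703.5 − T cos39.5°) = 482.8 + T sin39.5°·tan29.5°
T·(sin39.5°·tan29.5° + 1.5·cos39.5°) = 1.5·703.5 − 482.8
T·(0.6361·0.5658 + 1.5·0.7716) = 1055.3 − 482.8 = 572.4
T·1.5173 = 572.4
T = 377.3 kN/m

T = 377 kN/m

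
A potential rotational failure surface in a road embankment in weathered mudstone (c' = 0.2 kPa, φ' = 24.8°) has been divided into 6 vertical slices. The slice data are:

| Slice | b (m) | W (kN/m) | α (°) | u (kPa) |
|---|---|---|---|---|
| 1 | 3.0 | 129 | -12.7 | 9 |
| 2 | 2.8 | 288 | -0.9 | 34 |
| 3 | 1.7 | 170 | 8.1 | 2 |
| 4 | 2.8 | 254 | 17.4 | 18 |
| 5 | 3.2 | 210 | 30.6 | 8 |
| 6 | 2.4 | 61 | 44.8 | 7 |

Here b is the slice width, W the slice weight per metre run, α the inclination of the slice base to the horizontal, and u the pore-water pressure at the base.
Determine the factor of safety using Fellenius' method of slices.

Ordinary method of slices: FS = Σ[c'·Δl_i + (W_i cosα_i − u_i·Δl_i)·tanφ'] / Σ W_i sinα_i, with Δl_i = b_i / cosα_i.
Slice 1: Δl = 3.0/cos(-12.7°) = 3.075 m; N'_1 = 129·cos(-12.7°) − 9·3.075 = 98.2; c'Δl = 0.62; W sinα = -28.4
Slice 2: Δl = 2.8/cos(-0.9°) = 2.800 m; N'_2 = 288·cos(-0.9°) − 34·2.800 = 192.8; c'Δl = 0.56; W sinα = -4.5
Slice 3: Δl = 1.7/cos8.1° = 1.717 m; N'_3 = 170·cos8.1° − 2·1.717 = 164.9; c'Δl = 0.34; W sinα = 24.0
Slice 4: Δl = 2.8/cos17.4° = 2.934 m; N'_4 = 254·cos17.4° − 18·2.934 = 189.6; c'Δl = 0.59; W sinα = 76.0
Slice 5: Δl = 3.2/cos30.6° = 3.718 m; N'_5 = 210·cos30.6° − 8·3.718 = 151.0; c'Δl = 0.74; W sinα = 106.9
Slice 6: Δl = 2.4/cos44.8° = 3.382 m; N'_6 = 61·cos44.8° − 7·3.382 = 19.6; c'Δl = 0.68; W sinα = 43.0
Σc'Δl = 3.5 kN/m; ΣN' = 816.0 kN/m; ΣW sinα = 216.9 kN/m
Resisting = 3.5 + 816.0·tan24.8° = 3.5 + 377.0 = 380.6 kN/m
FS = 380.6 / 216.9 = 1.754

FS = 1.75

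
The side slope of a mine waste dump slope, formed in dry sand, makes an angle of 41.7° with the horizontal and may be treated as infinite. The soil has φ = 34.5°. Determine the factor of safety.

For a dry cohesionless infinite slope the factor of safety is FS = tanφ / tanβ.
FS = tan34.5° / tan41.7° = 0.6873 / 0.8910 = 0.771

FS = 0.77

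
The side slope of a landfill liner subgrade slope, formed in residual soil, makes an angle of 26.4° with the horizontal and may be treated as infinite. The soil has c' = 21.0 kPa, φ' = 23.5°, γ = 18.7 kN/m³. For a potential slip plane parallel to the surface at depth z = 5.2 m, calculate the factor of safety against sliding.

FS = 1.42

For an infinite slope with a slip plane parallel to the surface (no pore pressure): FS = [c' + γz cos²β tanφ'] / [γz sinβ cosβ].
γz = 18.7·5.2 = 97.24 kN/m²
Numerator = 21.0 + 97.24·cos²26.4°·tan23.5° = 21.0 + 97.24·0.8023·0.4348 = 54.922 kPa
Denominator = 97.24·sin26.4°·cos26.4° = 97.24·0.4446·0.8957 = 38.727 kPa
FS = 54.922 / 38.727 = 1.418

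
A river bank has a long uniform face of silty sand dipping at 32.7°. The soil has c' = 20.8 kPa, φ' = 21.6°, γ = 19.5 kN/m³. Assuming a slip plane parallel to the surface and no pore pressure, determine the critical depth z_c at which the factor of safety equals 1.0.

z_c = 6.12 m

Setting FS = 1.00 in FS = [c' + γz cos²β tanφ'] / [γz sinβ cosβ] and solving for z:
z = c' / [γ cosβ (FS·sinβ − cosβ·tanφ')]
  = 20.8 / [19.5·cos32.7°·(1.00·sin32.7° − cos32.7°·tan21.6°)]
  = 20.8 / [19.5·0.8415·(1.00·0.5402 − 0.8415·0.3959)]
  = 20.8 / 3.3978 = 6.122 m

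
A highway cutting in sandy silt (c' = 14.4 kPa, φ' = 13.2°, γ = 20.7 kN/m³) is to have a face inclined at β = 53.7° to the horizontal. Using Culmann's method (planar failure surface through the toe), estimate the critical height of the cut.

H_c = 9.11 m

Culmann's analysis gives the critical failure plane at α_cr = (β + φ')/2 = (53.7 + 13.2)/2 = 33.5°, and the critical height
H_c = (4c'/γ) · sinβ cosφ' / [1 − cos(β − φ')]
    = (4·14.4/20.7) · sin53.7°·cos13.2° / [1 − cos(40.5°)]
    = 2.783 · 0.8059·0.9736 / [1 − 0.7604]
    = 2.783 · 0.7846 / 0.2396
    = 9.11 m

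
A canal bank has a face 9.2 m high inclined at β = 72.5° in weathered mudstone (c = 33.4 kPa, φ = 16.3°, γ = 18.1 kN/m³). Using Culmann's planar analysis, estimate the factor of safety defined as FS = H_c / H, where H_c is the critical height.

FS = 1.66

H_c = (4c/γ) · sinβ cosφ / [1 − cos(β − φ)]
    = (4·33.4/18.1) · sin72.5°·cos16.3° / [1 − cos56.2°]
    = 7.381 · 0.9154 / 0.4437 = 15.23 m
FS = H_c / H = 15.23 / 9.2 = 1.655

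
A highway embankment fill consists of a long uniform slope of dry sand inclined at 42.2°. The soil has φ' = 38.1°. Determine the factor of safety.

FS = 0.86

For a dry cohesionless infinite slope the factor of safety is FS = tanφ' / tanβ.
FS = tan38.1° / tan42.2° = 0.7841 / 0.9067 = 0.865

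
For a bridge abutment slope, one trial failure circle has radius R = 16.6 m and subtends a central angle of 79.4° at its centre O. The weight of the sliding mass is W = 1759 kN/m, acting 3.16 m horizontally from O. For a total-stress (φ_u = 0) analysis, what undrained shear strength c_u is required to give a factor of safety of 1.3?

FS = c_u·L_a·R / (W·d), so c_u = FS·W·d / (L_a·R).
Arc length L_a = R·θ = 16.6·(79.4°·π/180) = 16.6·1.3858 = 23.00 m
c_u = 1.3·1759·3.16 / (23.00·16.6) = 7226.0 / 381.87 = 18.92 kPa

c_u = 18.9 kPa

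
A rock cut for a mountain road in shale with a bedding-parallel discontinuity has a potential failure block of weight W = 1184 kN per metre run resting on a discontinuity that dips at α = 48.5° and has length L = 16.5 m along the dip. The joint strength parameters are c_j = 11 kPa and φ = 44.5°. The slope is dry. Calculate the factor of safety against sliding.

FS = 1.07

Resolving the block weight along and normal to the plane and applying the Mohr–Coulomb strength on the joint:
N' = W cosα = 1184·cos48.5° = 784.5 kN/m
Driving force T = W sinα = 1184·sin48.5° = 886.8 kN/m
Resisting force R = c_j·L + N'·tanφ = 11·16.5 + 784.5·tan44.5° = 181.5 + 771.0 = 952.5 kN/m
FS = R / T = 952.5 / 886.8 = 1.074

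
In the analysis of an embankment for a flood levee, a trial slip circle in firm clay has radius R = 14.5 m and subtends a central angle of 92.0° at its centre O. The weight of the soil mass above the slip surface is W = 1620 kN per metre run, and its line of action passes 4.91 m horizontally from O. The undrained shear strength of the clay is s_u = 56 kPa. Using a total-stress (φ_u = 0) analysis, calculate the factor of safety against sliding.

Taking moments about the centre O, the resisting moment is provided by the undrained shear strength acting along the arc:
Arc length L_a = R·θ = 14.5·(92.0°·π/180) = 14.5·1.6057 = 23.28 m
M_R = s_u·L_a·R = 56·23.28·14.5 = 18905.5 kN·m/m
M_D = W·d = 1620·4.91 = 7954.2 kN·m/m
FS = M_R / M_D = 18905.5 / 7954.2 = 2.377

FS = 2.38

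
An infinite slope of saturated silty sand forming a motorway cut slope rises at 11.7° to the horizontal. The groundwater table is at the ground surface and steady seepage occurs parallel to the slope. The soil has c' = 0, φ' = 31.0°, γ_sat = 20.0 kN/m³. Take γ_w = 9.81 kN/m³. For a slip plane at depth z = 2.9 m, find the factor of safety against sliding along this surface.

With seepage parallel to the slope and the water table at the surface, the effective normal stress on the slip plane uses the buoyant unit weight γ' = γ_sat − γ_w while the driving shear stress uses γ_sat:
FS = [c' + γ' z cos²β tanφ'] / [γ_sat z sinβ cosβ]
(For c' = 0 this reduces to FS = (γ'/γ_sat)·tanφ'/tanβ.)
γ' = 20.0 − 9.81 = 10.19 kN/m³
Numerator = 0.0 + 10.19·2.9·cos²11.7°·tan31.0° = 0.0 + 10.19·2.9·0.9589·0.6009 = 17.026 kPa
Denominator = 20.0·2.9·sin11.7°·cos11.7° = 20.0·2.9·0.2028·0.9792 = 11.517 kPa
FS = 17.026 / 11.517 = 1.478

FS = 1.48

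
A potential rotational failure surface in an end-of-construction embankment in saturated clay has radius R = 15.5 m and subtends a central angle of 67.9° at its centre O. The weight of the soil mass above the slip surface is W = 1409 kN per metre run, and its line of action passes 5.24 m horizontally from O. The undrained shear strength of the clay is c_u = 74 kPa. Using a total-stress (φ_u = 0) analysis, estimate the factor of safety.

Taking moments about the centre O, the resisting moment is provided by the undrained shear strength acting along the arc:
Arc length L_a = R·θ = 15.5·(67.9°·π/180) = 15.5·1.1851 = 18.37 m
M_R = c_u·L_a·R = 74·18.37·15.5 = 21068.9 kN·m/m
M_D = W·d = 1409·5.24 = 7383.2 kN·m/m
FS = M_R / M_D = 21068.9 / 7383.2 = 2.854

FS = 2.85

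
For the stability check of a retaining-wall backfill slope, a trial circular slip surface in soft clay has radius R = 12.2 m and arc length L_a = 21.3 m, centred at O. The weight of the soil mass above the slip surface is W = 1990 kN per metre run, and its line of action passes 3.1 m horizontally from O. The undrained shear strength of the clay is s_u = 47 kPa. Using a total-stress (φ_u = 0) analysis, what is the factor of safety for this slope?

Taking moments about the centre O, the resisting moment is provided by the undrained shear strength acting along the arc:
M_R = s_u·L_a·R = 47·21.30·12.2 = 12213.4 kN·m/m
M_D = W·d = 1990·3.1 = 6169.0 kN·m/m
FS = M_R / M_D = 12213.4 / 6169.0 = 1.980

FS = 1.98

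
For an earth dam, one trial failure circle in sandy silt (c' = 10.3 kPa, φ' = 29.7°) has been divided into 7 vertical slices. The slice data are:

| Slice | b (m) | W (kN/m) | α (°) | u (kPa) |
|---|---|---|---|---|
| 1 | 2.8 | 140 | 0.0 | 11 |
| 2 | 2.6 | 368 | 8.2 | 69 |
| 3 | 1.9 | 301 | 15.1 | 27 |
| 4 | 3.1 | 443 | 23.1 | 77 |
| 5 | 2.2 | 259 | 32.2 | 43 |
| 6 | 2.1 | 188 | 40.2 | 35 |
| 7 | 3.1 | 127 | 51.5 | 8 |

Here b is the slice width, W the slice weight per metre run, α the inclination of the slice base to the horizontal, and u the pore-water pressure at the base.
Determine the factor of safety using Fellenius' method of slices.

Ordinary method of slices: FS = Σ[c'·Δl_i + (W_i cosα_i − u_i·Δl_i)·tanφ'] / Σ W_i sinα_i, with Δl_i = b_i / cosα_i.
Slice 1: Δl = 2.8/cos0.0° = 2.800 m; N'_1 = 140·cos0.0° − 11·2.800 = 109.2; c'Δl = 28.84; W sinα = 0.0
Slice 2: Δl = 2.6/cos8.2° = 2.627 m; N'_2 = 368·cos8.2° − 69·2.627 = 183.0; c'Δl = 27.06; W sinα = 52.5
Slice 3: Δl = 1.9/cos15.1° = 1.968 m; N'_3 = 301·cos15.1° − 27·1.968 = 237.5; c'Δl = 20.27; W sinα = 78.4
Slice 4: Δl = 3.1/cos23.1° = 3.370 m; N'_4 = 443·cos23.1° − 77·3.370 = 148.0; c'Δl = 34.71; W sinα = 173.8
Slice 5: Δl = 2.2/cos32.2° = 2.600 m; N'_5 = 259·cos32.2° − 43·2.600 = 107.4; c'Δl = 26.78; W sinα = 138.0
Slice 6: Δl = 2.1/cos40.2° = 2.749 m; N'_6 = 188·cos40.2° − 35·2.749 = 47.4; c'Δl = 28.32; W sinα = 121.3
Slice 7: Δl = 3.1/cos51.5° = 4.980 m; N'_7 = 127·cos51.5° − 8·4.980 = 39.2; c'Δl = 51.29; W sinα = 99.4
Σc'Δl = 217.3 kN/m; ΣN' = 871.6 kN/m; ΣW sinα = 663.5 kN/m
Resisting = 217.3 + 871.6·tan29.7° = 217.3 + 497.1 = 714.4 kN/m
FS = 714.4 / 663.5 = 1.077

FS = 1.08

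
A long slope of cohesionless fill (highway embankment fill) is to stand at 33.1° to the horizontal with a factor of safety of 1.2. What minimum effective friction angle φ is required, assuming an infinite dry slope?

φ = 38.0°

FS = tanφ/tanβ ⇒ tanφ = FS · tanβ = 1.2 · tan33.1° = 0.7823
φ = arctan(0.7823) = 38.04°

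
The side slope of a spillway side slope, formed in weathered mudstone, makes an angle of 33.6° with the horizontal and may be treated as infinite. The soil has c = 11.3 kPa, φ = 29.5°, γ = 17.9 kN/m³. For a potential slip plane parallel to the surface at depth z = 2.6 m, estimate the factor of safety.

FS = 1.38

For an infinite slope with a slip plane parallel to the surface (no pore pressure): FS = [c + γz cos²β tanφ] / [γz sinβ cosβ].
γz = 17.9·2.6 = 46.54 kN/m²
Numerator = 11.3 + 46.54·cos²33.6°·tan29.5° = 11.3 + 46.54·0.6938·0.5658 = 29.567 kPa
Denominator = 46.54·sin33.6°·cos33.6° = 46.54·0.5534·0.8329 = 21.452 kPa
FS = 29.567 / 21.452 = 1.378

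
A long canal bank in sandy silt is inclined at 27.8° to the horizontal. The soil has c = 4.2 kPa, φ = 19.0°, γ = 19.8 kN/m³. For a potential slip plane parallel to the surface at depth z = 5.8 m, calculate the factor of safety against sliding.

For an infinite slope with a slip plane parallel to the surface (no pore pressure): FS = [c + γz cos²β tanφ] / [γz sinβ cosβ].
γz = 19.8·5.8 = 114.84 kN/m²
Numerator = 4.2 + 114.84·cos²27.8°·tan19.0° = 4.2 + 114.84·0.7825·0.3443 = 35.141 kPa
Denominator = 114.84·sin27.8°·cos27.8° = 114.84·0.4664·0.8846 = 47.378 kPa
FS = 35.141 / 47.378 = 0.742

FS = 0.74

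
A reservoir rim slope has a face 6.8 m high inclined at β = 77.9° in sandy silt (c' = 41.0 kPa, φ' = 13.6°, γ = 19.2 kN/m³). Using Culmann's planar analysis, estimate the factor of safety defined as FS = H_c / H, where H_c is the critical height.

H_c = (4c'/γ) · sinβ cosφ' / [1 − cos(β − φ')]
    = (4·41.0/19.2) · sin77.9°·cos13.6° / [1 − cos64.3°]
    = 8.542 · 0.9504 / 0.5663 = 14.33 m
FS = H_c / H = 14.33 / 6.8 = 2.108

FS = 2.11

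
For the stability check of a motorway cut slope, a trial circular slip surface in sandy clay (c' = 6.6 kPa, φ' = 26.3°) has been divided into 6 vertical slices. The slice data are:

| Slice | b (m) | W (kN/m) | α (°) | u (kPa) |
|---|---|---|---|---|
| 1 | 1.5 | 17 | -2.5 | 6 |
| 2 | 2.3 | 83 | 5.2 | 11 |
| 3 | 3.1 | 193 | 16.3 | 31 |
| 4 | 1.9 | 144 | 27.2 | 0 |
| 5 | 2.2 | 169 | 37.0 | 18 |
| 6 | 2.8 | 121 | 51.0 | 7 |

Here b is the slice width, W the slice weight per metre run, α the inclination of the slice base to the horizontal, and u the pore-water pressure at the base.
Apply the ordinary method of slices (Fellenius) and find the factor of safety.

FS = 0.96

Ordinary method of slices: FS = Σ[c'·Δl_i + (W_i cosα_i − u_i·Δl_i)·tanφ'] / Σ W_i sinα_i, with Δl_i = b_i / cosα_i.
Slice 1: Δl = 1.5/cos(-2.5°) = 1.501 m; N'_1 = 17·cos(-2.5°) − 6·1.501 = 8.0; c'Δl = 9.91; W sinα = -0.7
Slice 2: Δl = 2.3/cos5.2° = 2.310 m; N'_2 = 83·cos5.2° − 11·2.310 = 57.3; c'Δl = 15.24; W sinα = 7.5
Slice 3: Δl = 3.1/cos16.3° = 3.230 m; N'_3 = 193·cos16.3° − 31·3.230 = 85.1; c'Δl = 21.32; W sinα = 54.2
Slice 4: Δl = 1.9/cos27.2° = 2.136 m; N'_4 = 144·cos27.2° − 0·2.136 = 128.1; c'Δl = 14.10; W sinα = 65.8
Slice 5: Δl = 2.2/cos37.0° = 2.755 m; N'_5 = 169·cos37.0° − 18·2.755 = 85.4; c'Δl = 18.18; W sinα = 101.7
Slice 6: Δl = 2.8/cos51.0° = 4.449 m; N'_6 = 121·cos51.0° − 7·4.449 = 45.0; c'Δl = 29.37; W sinα = 94.0
Σc'Δl = 108.1 kN/m; ΣN' = 408.8 kN/m; ΣW sinα = 322.5 kN/m
Resisting = 108.1 + 408.8·tan26.3° = 108.1 + 202.0 = 310.2 kN/m
FS = 310.2 / 322.5 = 0.962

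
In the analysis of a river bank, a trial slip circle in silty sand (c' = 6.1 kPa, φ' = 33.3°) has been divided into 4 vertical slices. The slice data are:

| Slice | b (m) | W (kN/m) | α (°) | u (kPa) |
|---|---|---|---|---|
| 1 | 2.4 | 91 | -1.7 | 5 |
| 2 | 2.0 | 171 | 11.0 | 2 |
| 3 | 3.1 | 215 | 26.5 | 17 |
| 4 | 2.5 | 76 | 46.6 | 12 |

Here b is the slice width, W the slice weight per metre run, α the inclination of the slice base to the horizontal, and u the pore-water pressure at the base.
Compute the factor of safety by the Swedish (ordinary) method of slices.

Ordinary method of slices: FS = Σ[c'·Δl_i + (W_i cosα_i − u_i·Δl_i)·tanφ'] / Σ W_i sinα_i, with Δl_i = b_i / cosα_i.
Slice 1: Δl = 2.4/cos(-1.7°) = 2.401 m; N'_1 = 91·cos(-1.7°) − 5·2.401 = 79.0; c'Δl = 14.65; W sinα = -2.7
Slice 2: Δl = 2.0/cos11.0° = 2.037 m; N'_2 = 171·cos11.0° − 2·2.037 = 163.8; c'Δl = 12.43; W sinα = 32.6
Slice 3: Δl = 3.1/cos26.5° = 3.464 m; N'_3 = 215·cos26.5° − 17·3.464 = 133.5; c'Δl = 21.13; W sinα = 95.9
Slice 4: Δl = 2.5/cos46.6° = 3.639 m; N'_4 = 76·cos46.6° − 12·3.639 = 8.6; c'Δl = 22.20; W sinα = 55.2
Σc'Δl = 70.4 kN/m; ΣN' = 384.8 kN/m; ΣW sinα = 181.1 kN/m
Resisting = 70.4 + 384.8·tan33.3° = 70.4 + 252.8 = 323.2 kN/m
FS = 323.2 / 181.1 = 1.785

FS = 1.78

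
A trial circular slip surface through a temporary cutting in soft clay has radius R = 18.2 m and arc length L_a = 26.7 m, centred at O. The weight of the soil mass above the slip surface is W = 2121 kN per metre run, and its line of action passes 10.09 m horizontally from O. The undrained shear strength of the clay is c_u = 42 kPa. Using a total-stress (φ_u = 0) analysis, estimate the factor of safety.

Taking moments about the centre O, the resisting moment is provided by the undrained shear strength acting along the arc:
M_R = c_u·L_a·R = 42·26.70·18.2 = 20409.5 kN·m/m
M_D = W·d = 2121·10.09 = 21400.9 kN·m/m
FS = M_R / M_D = 20409.5 / 21400.9 = 0.954

FS = 0.95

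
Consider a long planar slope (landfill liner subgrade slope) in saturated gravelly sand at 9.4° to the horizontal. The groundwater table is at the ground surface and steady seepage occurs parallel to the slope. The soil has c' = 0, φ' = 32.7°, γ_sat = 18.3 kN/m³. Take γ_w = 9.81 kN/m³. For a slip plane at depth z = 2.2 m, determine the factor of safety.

FS = 1.80

With seepage parallel to the slope and the water table at the surface, the effective normal stress on the slip plane uses the buoyant unit weight γ' = γ_sat − γ_w while the driving shear stress uses γ_sat:
FS = [c' + γ' z cos²β tanφ'] / [γ_sat z sinβ cosβ]
(For c' = 0 this reduces to FS = (γ'/γ_sat)·tanφ'/tanβ.)
γ' = 18.3 − 9.81 = 8.49 kN/m³
Numerator = 0.0 + 8.49·2.2·cos²9.4°·tan32.7° = 0.0 + 8.49·2.2·0.9733·0.6420 = 11.671 kPa
Denominator = 18.3·2.2·sin9.4°·cos9.4° = 18.3·2.2·0.1633·0.9866 = 6.487 kPa
FS = 11.671 / 6.487 = 1.799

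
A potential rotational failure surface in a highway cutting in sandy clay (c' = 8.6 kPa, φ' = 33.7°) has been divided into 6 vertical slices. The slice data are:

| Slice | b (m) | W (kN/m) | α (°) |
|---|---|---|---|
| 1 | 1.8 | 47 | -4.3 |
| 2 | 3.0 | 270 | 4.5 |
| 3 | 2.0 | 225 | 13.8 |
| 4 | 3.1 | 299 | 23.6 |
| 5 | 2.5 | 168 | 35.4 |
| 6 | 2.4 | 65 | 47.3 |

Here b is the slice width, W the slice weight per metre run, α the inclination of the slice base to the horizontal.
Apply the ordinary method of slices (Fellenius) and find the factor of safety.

Ordinary method of slices: FS = Σ[c'·Δl_i + (W_i cosα_i)·tanφ'] / Σ W_i sinα_i, with Δl_i = b_i / cosα_i.
Slice 1: Δl = 1.8/cos(-4.3°) = 1.805 m; N'_1 = 47·cos(-4.3°) = 46.9; c'Δl = 15.52; W sinα = -3.5
Slice 2: Δl = 3.0/cos4.5° = 3.009 m; N'_2 = 270·cos4.5° = 269.2; c'Δl = 25.88; W sinα = 21.2
Slice 3: Δl = 2.0/cos13.8° = 2.059 m; N'_3 = 225·cos13.8° = 218.5; c'Δl = 17.71; W sinα = 53.7
Slice 4: Δl = 3.1/cos23.6° = 3.383 m; N'_4 = 299·cos23.6° = 274.0; c'Δl = 29.09; W sinα = 119.7
Slice 5: Δl = 2.5/cos35.4° = 3.067 m; N'_5 = 168·cos35.4° = 136.9; c'Δl = 26.38; W sinα = 97.3
Slice 6: Δl = 2.4/cos47.3° = 3.539 m; N'_6 = 65·cos47.3° = 44.1; c'Δl = 30.44; W sinα = 47.8
Σc'Δl = 145.0 kN/m; ΣN' = 989.6 kN/m; ΣW sinα = 336.1 kN/m
Resisting = 145.0 + 989.6·tan33.7° = 145.0 + 660.0 = 805.0 kN/m
FS = 805.0 / 336.1 = 2.395

FS = 2.39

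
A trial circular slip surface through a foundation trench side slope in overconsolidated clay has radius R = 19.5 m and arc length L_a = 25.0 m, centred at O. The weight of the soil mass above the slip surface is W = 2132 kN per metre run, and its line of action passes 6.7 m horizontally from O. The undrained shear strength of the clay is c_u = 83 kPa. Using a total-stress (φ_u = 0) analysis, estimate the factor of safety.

Taking moments about the centre O, the resisting moment is provided by the undrained shear strength acting along the arc:
M_R = c_u·L_a·R = 83·25.00·19.5 = 40462.5 kN·m/m
M_D = W·d = 2132·6.7 = 14284.4 kN·m/m
FS = M_R / M_D = 40462.5 / 14284.4 = 2.833

FS = 2.83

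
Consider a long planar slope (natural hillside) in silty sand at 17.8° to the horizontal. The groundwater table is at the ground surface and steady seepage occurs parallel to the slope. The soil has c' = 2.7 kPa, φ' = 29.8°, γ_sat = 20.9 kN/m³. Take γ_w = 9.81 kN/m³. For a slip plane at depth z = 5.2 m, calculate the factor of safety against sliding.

With seepage parallel to the slope and the water table at the surface, the effective normal stress on the slip plane uses the buoyant unit weight γ' = γ_sat − γ_w while the driving shear stress uses γ_sat:
FS = [c' + γ' z cos²β tanφ'] / [γ_sat z sinβ cosβ]
γ' = 20.9 − 9.81 = 11.09 kN/m³
Numerator = 2.7 + 11.09·5.2·cos²17.8°·tan29.8° = 2.7 + 11.09·5.2·0.9066·0.5727 = 32.640 kPa
Denominator = 20.9·5.2·sin17.8°·cos17.8° = 20.9·5.2·0.3057·0.9521 = 31.633 kPa
FS = 32.640 / 31.633 = 1.032

FS = 1.03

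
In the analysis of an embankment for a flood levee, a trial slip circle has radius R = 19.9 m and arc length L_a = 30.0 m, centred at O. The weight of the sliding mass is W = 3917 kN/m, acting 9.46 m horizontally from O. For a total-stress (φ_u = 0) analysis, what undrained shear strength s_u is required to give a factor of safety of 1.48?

FS = s_u·L_a·R / (W·d), so s_u = FS·W·d / (L_a·R).
s_u = 1.48·3917·9.46 / (30.00·19.9) = 54841.1 / 597.00 = 91.86 kPa

s_u = 91.9 kPa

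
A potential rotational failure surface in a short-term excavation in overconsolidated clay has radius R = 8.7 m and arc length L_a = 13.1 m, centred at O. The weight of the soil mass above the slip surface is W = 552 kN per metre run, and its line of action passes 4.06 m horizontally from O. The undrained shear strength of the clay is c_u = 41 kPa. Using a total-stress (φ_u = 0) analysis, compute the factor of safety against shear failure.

FS = 2.09

Taking moments about the centre O, the resisting moment is provided by the undrained shear strength acting along the arc:
M_R = c_u·L_a·R = 41·13.10·8.7 = 4672.8 kN·m/m
M_D = W·d = 552·4.06 = 2241.1 kN·m/m
FS = M_R / M_D = 4672.8 / 2241.1 = 2.085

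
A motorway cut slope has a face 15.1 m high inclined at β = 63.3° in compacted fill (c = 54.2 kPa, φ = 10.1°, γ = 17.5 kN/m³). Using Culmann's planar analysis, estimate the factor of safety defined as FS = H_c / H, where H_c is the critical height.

H_c = (4c/γ) · sinβ cosφ / [1 − cos(β − φ)]
    = (4·54.2/17.5) · sin63.3°·cos10.1° / [1 − cos53.2°]
    = 12.389 · 0.8795 / 0.4010 = 27.17 m
FS = H_c / H = 27.17 / 15.1 = 1.800

FS = 1.80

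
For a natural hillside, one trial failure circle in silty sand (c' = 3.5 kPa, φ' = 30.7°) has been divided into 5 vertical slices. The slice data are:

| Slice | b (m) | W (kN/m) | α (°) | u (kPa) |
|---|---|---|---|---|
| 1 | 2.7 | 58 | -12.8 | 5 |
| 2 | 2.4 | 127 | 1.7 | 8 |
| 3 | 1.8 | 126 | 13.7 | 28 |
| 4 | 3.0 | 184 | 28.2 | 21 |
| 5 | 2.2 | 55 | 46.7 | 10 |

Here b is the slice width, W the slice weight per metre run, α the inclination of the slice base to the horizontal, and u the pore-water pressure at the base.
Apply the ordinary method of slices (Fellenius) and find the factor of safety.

Ordinary method of slices: FS = Σ[c'·Δl_i + (W_i cosα_i − u_i·Δl_i)·tanφ'] / Σ W_i sinα_i, with Δl_i = b_i / cosα_i.
Slice 1: Δl = 2.7/cos(-12.8°) = 2.769 m; N'_1 = 58·cos(-12.8°) − 5·2.769 = 42.7; c'Δl = 9.69; W sinα = -12.8
Slice 2: Δl = 2.4/cos1.7° = 2.401 m; N'_2 = 127·cos1.7° − 8·2.401 = 107.7; c'Δl = 8.40; W sinα = 3.8
Slice 3: Δl = 1.8/cos13.7° = 1.853 m; N'_3 = 126·cos13.7° − 28·1.853 = 70.5; c'Δl = 6.48; W sinα = 29.8
Slice 4: Δl = 3.0/cos28.2° = 3.404 m; N'_4 = 184·cos28.2° − 21·3.404 = 90.7; c'Δl = 11.91; W sinα = 86.9
Slice 5: Δl = 2.2/cos46.7° = 3.208 m; N'_5 = 55·cos46.7° − 10·3.208 = 5.6; c'Δl = 11.23; W sinα = 40.0
Σc'Δl = 47.7 kN/m; ΣN' = 317.3 kN/m; ΣW sinα = 147.7 kN/m
Resisting = 47.7 + 317.3·tan30.7° = 47.7 + 188.4 = 236.1 kN/m
FS = 236.1 / 147.7 = 1.598

FS = 1.60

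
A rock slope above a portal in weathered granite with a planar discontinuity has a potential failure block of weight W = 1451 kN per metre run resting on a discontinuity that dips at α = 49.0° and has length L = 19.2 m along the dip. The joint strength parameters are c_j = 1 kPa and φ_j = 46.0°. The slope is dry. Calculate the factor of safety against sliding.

FS = 0.92

Resolving the block weight along and normal to the plane and applying the Mohr–Coulomb strength on the joint:
N' = W cosα = 1451·cos49.0° = 951.9 kN/m
Driving force T = W sinα = 1451·sin49.0° = 1095.1 kN/m
Resisting force R = c_j·L + N'·tanφ_j = 1·19.2 + 951.9·tan46.0° = 19.2 + 985.8 = 1005.0 kN/m
FS = R / T = 1005.0 / 1095.1 = 0.918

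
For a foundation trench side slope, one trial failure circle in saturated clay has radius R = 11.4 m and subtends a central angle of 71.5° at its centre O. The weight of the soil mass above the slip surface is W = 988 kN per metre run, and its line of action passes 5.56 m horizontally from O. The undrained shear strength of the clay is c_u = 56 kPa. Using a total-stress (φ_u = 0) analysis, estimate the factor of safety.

FS = 1.65

Taking moments about the centre O, the resisting moment is provided by the undrained shear strength acting along the arc:
Arc length L_a = R·θ = 11.4·(71.5°·π/180) = 11.4·1.2479 = 14.23 m
M_R = c_u·L_a·R = 56·14.23·11.4 = 9082.0 kN·m/m
M_D = W·d = 988·5.56 = 5493.3 kN·m/m
FS = M_R / M_D = 9082.0 / 5493.3 = 1.653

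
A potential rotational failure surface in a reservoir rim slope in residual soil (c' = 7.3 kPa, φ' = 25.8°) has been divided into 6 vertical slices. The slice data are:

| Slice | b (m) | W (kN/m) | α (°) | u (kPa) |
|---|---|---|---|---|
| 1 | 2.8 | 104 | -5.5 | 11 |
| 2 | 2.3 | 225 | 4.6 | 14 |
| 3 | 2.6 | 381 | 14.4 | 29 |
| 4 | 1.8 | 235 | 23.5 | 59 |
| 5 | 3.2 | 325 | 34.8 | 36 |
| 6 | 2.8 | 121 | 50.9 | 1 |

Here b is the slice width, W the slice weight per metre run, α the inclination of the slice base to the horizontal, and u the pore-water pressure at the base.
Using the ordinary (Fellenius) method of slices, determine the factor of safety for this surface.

Ordinary method of slices: FS = Σ[c'·Δl_i + (W_i cosα_i − u_i·Δl_i)·tanφ'] / Σ W_i sinα_i, with Δl_i = b_i / cosα_i.
Slice 1: Δl = 2.8/cos(-5.5°) = 2.813 m; N'_1 = 104·cos(-5.5°) − 11·2.813 = 72.6; c'Δl = 20.53; W sinα = -10.0
Slice 2: Δl = 2.3/cos4.6° = 2.307 m; N'_2 = 225·cos4.6° − 14·2.307 = 192.0; c'Δl = 16.84; W sinα = 18.0
Slice 3: Δl = 2.6/cos14.4° = 2.684 m; N'_3 = 381·cos14.4° − 29·2.684 = 291.2; c'Δl = 19.60; W sinα = 94.8
Slice 4: Δl = 1.8/cos23.5° = 1.963 m; N'_4 = 235·cos23.5° − 59·1.963 = 99.7; c'Δl = 14.33; W sinα = 93.7
Slice 5: Δl = 3.2/cos34.8° = 3.897 m; N'_5 = 325·cos34.8° − 36·3.897 = 126.6; c'Δl = 28.45; W sinα = 185.5
Slice 6: Δl = 2.8/cos50.9° = 4.440 m; N'_6 = 121·cos50.9° − 1·4.440 = 71.9; c'Δl = 32.41; W sinα = 93.9
Σc'Δl = 132.2 kN/m; ΣN' = 853.9 kN/m; ΣW sinα = 475.9 kN/m
Resisting = 132.2 + 853.9·tan25.8° = 132.2 + 412.8 = 544.9 kN/m
FS = 544.9 / 475.9 = 1.145

FS = 1.15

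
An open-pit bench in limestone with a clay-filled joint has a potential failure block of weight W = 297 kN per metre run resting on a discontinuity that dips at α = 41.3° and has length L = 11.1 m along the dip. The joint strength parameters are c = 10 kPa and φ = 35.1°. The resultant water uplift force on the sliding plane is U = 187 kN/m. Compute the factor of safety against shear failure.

FS = 0.70

Resolving the block weight along and normal to the plane and applying the Mohr–Coulomb strength on the joint:
N' = W cosα − U = 297·cos41.3° − 187 = 36.1 kN/m
Driving force T = W sinα = 297·sin41.3° = 196.0 kN/m
Resisting force R = c·L + N'·tanφ = 10·11.1 + 36.1·tan35.1° = 111.0 + 25.4 = 136.4 kN/m
FS = R / T = 136.4 / 196.0 = 0.696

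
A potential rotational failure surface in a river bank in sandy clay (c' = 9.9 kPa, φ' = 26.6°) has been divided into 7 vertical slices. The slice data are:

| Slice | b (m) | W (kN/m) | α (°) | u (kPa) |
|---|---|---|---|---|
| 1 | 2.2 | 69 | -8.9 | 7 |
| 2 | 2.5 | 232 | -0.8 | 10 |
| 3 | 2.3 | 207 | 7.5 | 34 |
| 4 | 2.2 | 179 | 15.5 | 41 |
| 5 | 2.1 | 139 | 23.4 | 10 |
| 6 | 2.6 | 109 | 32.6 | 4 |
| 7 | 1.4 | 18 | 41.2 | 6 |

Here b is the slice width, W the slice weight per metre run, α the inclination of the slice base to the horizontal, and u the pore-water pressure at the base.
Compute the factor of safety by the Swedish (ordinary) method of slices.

FS = 2.63

Ordinary method of slices: FS = Σ[c'·Δl_i + (W_i cosα_i − u_i·Δl_i)·tanφ'] / Σ W_i sinα_i, with Δl_i = b_i / cosα_i.
Slice 1: Δl = 2.2/cos(-8.9°) = 2.227 m; N'_1 = 69·cos(-8.9°) − 7·2.227 = 52.6; c'Δl = 22.05; W sinα = -10.7
Slice 2: Δl = 2.5/cos(-0.8°) = 2.500 m; N'_2 = 232·cos(-0.8°) − 10·2.500 = 207.0; c'Δl = 24.75; W sinα = -3.2
Slice 3: Δl = 2.3/cos7.5° = 2.320 m; N'_3 = 207·cos7.5° − 34·2.320 = 126.4; c'Δl = 22.97; W sinα = 27.0
Slice 4: Δl = 2.2/cos15.5° = 2.283 m; N'_4 = 179·cos15.5° − 41·2.283 = 78.9; c'Δl = 22.60; W sinα = 47.8
Slice 5: Δl = 2.1/cos23.4° = 2.288 m; N'_5 = 139·cos23.4° − 10·2.288 = 104.7; c'Δl = 22.65; W sinα = 55.2
Slice 6: Δl = 2.6/cos32.6° = 3.086 m; N'_6 = 109·cos32.6° − 4·3.086 = 79.5; c'Δl = 30.55; W sinα = 58.7
Slice 7: Δl = 1.4/cos41.2° = 1.861 m; N'_7 = 18·cos41.2° − 6·1.861 = 2.4; c'Δl = 18.42; W sinα = 11.9
Σc'Δl = 164.0 kN/m; ΣN' = 651.3 kN/m; ΣW sinα = 186.7 kN/m
Resisting = 164.0 + 651.3·tan26.6° = 164.0 + 326.2 = 490.2 kN/m
FS = 490.2 / 186.7 = 2.625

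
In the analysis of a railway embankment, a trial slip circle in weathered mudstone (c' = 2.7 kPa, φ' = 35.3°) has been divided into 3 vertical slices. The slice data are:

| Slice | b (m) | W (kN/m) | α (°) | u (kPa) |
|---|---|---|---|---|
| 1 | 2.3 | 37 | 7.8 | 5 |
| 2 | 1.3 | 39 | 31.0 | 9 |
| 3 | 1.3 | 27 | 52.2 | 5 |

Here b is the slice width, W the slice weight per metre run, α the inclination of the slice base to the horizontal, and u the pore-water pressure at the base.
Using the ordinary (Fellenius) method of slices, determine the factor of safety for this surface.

FS = 1.12

Ordinary method of slices: FS = Σ[c'·Δl_i + (W_i cosα_i − u_i·Δl_i)·tanφ'] / Σ W_i sinα_i, with Δl_i = b_i / cosα_i.
Slice 1: Δl = 2.3/cos7.8° = 2.321 m; N'_1 = 37·cos7.8° − 5·2.321 = 25.1; c'Δl = 6.27; W sinα = 5.0
Slice 2: Δl = 1.3/cos31.0° = 1.517 m; N'_2 = 39·cos31.0° − 9·1.517 = 19.8; c'Δl = 4.09; W sinα = 20.1
Slice 3: Δl = 1.3/cos52.2° = 2.121 m; N'_3 = 27·cos52.2° − 5·2.121 = 5.9; c'Δl = 5.73; W sinα = 21.3
Σc'Δl = 16.1 kN/m; ΣN' = 50.8 kN/m; ΣW sinα = 46.4 kN/m
Resisting = 16.1 + 50.8·tan35.3° = 16.1 + 35.9 = 52.0 kN/m
FS = 52.0 / 46.4 = 1.121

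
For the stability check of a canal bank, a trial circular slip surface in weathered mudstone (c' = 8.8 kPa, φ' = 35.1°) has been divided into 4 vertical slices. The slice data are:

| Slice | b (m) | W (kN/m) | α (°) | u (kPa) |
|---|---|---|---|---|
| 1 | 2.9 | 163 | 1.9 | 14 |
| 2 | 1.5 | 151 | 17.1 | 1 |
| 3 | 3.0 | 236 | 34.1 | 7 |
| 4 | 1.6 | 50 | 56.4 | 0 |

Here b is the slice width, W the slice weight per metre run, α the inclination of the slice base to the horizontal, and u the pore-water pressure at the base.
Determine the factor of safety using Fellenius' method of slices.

Ordinary method of slices: FS = Σ[c'·Δl_i + (W_i cosα_i − u_i·Δl_i)·tanφ'] / Σ W_i sinα_i, with Δl_i = b_i / cosα_i.
Slice 1: Δl = 2.9/cos1.9° = 2.902 m; N'_1 = 163·cos1.9° − 14·2.902 = 122.3; c'Δl = 25.53; W sinα = 5.4
Slice 2: Δl = 1.5/cos17.1° = 1.569 m; N'_2 = 151·cos17.1° − 1·1.569 = 142.8; c'Δl = 13.81; W sinα = 44.4
Slice 3: Δl = 3.0/cos34.1° = 3.623 m; N'_3 = 236·cos34.1° − 7·3.623 = 170.1; c'Δl = 31.88; W sinα = 132.3
Slice 4: Δl = 1.6/cos56.4° = 2.891 m; N'_4 = 50·cos56.4° − 0·2.891 = 27.7; c'Δl = 25.44; W sinα = 41.6
Σc'Δl = 96.7 kN/m; ΣN' = 462.8 kN/m; ΣW sinα = 223.8 kN/m
Resisting = 96.7 + 462.8·tan35.1° = 96.7 + 325.2 = 421.9 kN/m
FS = 421.9 / 223.8 = 1.886

FS = 1.89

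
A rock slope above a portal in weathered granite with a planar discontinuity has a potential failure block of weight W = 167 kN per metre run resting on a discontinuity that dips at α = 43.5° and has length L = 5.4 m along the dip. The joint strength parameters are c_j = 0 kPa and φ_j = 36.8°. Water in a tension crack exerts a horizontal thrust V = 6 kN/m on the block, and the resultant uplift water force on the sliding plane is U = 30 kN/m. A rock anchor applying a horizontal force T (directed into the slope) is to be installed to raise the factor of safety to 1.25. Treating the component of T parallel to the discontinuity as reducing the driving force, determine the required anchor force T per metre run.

Resolving forces along and normal to the sliding plane, with the horizontal anchor force T adding T·sinα to the effective normal force and T·cosα acting up the plane against the driving force:
FS = [c_jL + (W cosα − U − V sinα + T sinα) tanφ_j] / [W sinα + V cosα − T cosα]
Without the anchor: N' = 87.0 kN/m, driving T_d = 119.3 kN/m, resisting R = 0·5.4 + 87.0·tan36.8° = 65.1 kN/m, FS = 0.55.
Setting FS = 1.25 and solving for T:
1.25·(119.3 − T cos43.5°) = 65.1 + T sin43.5°·tan36.8°
T·(sin43.5°·tan36.8° + 1.25·cos43.5°) = 1.25·119.3 − 65.1
T·(0.6884·0.7481 + 1.25·0.7254) = 149.1 − 65.1 = 84.0
T·1.4217 = 84.0
T = 59.1 kN/m

T = 59 kN/m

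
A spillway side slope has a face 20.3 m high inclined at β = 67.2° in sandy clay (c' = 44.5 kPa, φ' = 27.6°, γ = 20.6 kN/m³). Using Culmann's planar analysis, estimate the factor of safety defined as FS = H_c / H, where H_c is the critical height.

H_c = (4c'/γ) · sinβ cosφ' / [1 − cos(β − φ')]
    = (4·44.5/20.6) · sin67.2°·cos27.6° / [1 − cos39.6°]
    = 8.641 · 0.8170 / 0.2295 = 30.76 m
FS = H_c / H = 30.76 / 20.3 = 1.515

FS = 1.52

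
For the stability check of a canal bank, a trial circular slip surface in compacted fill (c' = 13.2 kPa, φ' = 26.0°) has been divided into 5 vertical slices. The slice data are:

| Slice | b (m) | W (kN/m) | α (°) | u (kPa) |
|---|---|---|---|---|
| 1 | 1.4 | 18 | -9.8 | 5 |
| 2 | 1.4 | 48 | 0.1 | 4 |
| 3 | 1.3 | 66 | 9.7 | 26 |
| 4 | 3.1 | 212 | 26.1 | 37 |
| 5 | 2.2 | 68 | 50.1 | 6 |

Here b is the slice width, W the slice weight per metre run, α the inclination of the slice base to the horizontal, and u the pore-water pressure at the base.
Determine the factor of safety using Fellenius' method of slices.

Ordinary method of slices: FS = Σ[c'·Δl_i + (W_i cosα_i − u_i·Δl_i)·tanφ'] / Σ W_i sinα_i, with Δl_i = b_i / cosα_i.
Slice 1: Δl = 1.4/cos(-9.8°) = 1.421 m; N'_1 = 18·cos(-9.8°) − 5·1.421 = 10.6; c'Δl = 18.75; W sinα = -3.1
Slice 2: Δl = 1.4/cos0.1° = 1.400 m; N'_2 = 48·cos0.1° − 4·1.400 = 42.4; c'Δl = 18.48; W sinα = 0.1
Slice 3: Δl = 1.3/cos9.7° = 1.319 m; N'_3 = 66·cos9.7° − 26·1.319 = 30.8; c'Δl = 17.41; W sinα = 11.1
Slice 4: Δl = 3.1/cos26.1° = 3.452 m; N'_4 = 212·cos26.1° − 37·3.452 = 62.7; c'Δl = 45.57; W sinα = 93.3
Slice 5: Δl = 2.2/cos50.1° = 3.430 m; N'_5 = 68·cos50.1° − 6·3.430 = 23.0; c'Δl = 45.27; W sinα = 52.2
Σc'Δl = 145.5 kN/m; ΣN' = 169.5 kN/m; ΣW sinα = 153.6 kN/m
Resisting = 145.5 + 169.5·tan26.0° = 145.5 + 82.7 = 228.2 kN/m
FS = 228.2 / 153.6 = 1.486

FS = 1.49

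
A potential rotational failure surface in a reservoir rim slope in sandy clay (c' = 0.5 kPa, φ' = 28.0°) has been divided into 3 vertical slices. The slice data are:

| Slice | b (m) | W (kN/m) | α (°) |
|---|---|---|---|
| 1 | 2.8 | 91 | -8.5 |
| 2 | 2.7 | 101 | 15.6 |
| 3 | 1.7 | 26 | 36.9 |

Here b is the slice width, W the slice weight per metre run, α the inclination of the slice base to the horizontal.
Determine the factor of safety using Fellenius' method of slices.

FS = 3.91

Ordinary method of slices: FS = Σ[c'·Δl_i + (W_i cosα_i)·tanφ'] / Σ W_i sinα_i, with Δl_i = b_i / cosα_i.
Slice 1: Δl = 2.8/cos(-8.5°) = 2.831 m; N'_1 = 91·cos(-8.5°) = 90.0; c'Δl = 1.42; W sinα = -13.5
Slice 2: Δl = 2.7/cos15.6° = 2.803 m; N'_2 = 101·cos15.6° = 97.3; c'Δl = 1.40; W sinα = 27.2
Slice 3: Δl = 1.7/cos36.9° = 2.126 m; N'_3 = 26·cos36.9° = 20.8; c'Δl = 1.06; W sinα = 15.6
Σc'Δl = 3.9 kN/m; ΣN' = 208.1 kN/m; ΣW sinα = 29.3 kN/m
Resisting = 3.9 + 208.1·tan28.0° = 3.9 + 110.6 = 114.5 kN/m
FS = 114.5 / 29.3 = 3.905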